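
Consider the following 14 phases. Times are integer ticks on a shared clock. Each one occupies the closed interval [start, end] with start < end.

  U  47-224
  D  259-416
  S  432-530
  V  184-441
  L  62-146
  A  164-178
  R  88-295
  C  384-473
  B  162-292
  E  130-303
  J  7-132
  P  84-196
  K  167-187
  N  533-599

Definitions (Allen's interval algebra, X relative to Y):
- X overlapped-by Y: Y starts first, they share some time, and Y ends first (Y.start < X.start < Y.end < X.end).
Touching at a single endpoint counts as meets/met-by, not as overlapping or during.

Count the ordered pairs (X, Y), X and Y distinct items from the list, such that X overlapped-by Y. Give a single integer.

Checking all 182 ordered pairs for relation 'overlapped-by'; matching pairs in alphabetical order:
(B, P): B overlapped-by P ✓
(B, U): B overlapped-by U ✓
(C, D): C overlapped-by D ✓
(C, V): C overlapped-by V ✓
(D, B): D overlapped-by B ✓
(D, E): D overlapped-by E ✓
(D, R): D overlapped-by R ✓
(E, J): E overlapped-by J ✓
(E, L): E overlapped-by L ✓
(E, P): E overlapped-by P ✓
(E, R): E overlapped-by R ✓
(E, U): E overlapped-by U ✓
(K, A): K overlapped-by A ✓
(L, J): L overlapped-by J ✓
(P, J): P overlapped-by J ✓
(P, L): P overlapped-by L ✓
(R, J): R overlapped-by J ✓
(R, L): R overlapped-by L ✓
(R, P): R overlapped-by P ✓
(R, U): R overlapped-by U ✓
(S, C): S overlapped-by C ✓
(S, V): S overlapped-by V ✓
(U, J): U overlapped-by J ✓
(V, B): V overlapped-by B ✓
... plus 5 further pairs not listed.
Count: 29.

29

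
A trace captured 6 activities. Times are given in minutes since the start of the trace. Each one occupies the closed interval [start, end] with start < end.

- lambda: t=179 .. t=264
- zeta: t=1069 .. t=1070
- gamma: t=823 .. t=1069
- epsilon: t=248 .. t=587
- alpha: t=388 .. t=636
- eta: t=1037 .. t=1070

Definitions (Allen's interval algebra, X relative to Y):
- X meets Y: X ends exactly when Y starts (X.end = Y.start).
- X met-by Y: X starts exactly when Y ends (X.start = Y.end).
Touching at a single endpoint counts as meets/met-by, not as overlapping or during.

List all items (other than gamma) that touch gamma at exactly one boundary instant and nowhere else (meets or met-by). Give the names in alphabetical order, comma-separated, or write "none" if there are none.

Target gamma = [t=823, t=1069].
alpha [t=388, t=636] → before → no.
epsilon [t=248, t=587] → before → no.
eta [t=1037, t=1070] → overlapped-by → no.
lambda [t=179, t=264] → before → no.
zeta [t=1069, t=1070] → met-by → yes.
Result: zeta.

zeta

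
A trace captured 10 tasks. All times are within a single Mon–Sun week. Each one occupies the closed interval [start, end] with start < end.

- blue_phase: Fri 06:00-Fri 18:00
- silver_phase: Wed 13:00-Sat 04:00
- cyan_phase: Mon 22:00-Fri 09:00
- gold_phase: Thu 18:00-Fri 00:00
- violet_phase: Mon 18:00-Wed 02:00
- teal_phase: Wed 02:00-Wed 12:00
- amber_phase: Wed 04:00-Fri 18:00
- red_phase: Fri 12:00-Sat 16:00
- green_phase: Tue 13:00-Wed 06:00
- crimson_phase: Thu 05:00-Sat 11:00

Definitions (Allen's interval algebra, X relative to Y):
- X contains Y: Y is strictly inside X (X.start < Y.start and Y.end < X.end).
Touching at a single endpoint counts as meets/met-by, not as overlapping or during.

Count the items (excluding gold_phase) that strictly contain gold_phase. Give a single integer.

4

Target gold_phase = [Thu 18:00, Fri 00:00].
amber_phase [Wed 04:00, Fri 18:00] → contains → counts.
blue_phase [Fri 06:00, Fri 18:00] → after → no.
crimson_phase [Thu 05:00, Sat 11:00] → contains → counts.
cyan_phase [Mon 22:00, Fri 09:00] → contains → counts.
green_phase [Tue 13:00, Wed 06:00] → before → no.
red_phase [Fri 12:00, Sat 16:00] → after → no.
silver_phase [Wed 13:00, Sat 04:00] → contains → counts.
teal_phase [Wed 02:00, Wed 12:00] → before → no.
violet_phase [Mon 18:00, Wed 02:00] → before → no.
Total: 4.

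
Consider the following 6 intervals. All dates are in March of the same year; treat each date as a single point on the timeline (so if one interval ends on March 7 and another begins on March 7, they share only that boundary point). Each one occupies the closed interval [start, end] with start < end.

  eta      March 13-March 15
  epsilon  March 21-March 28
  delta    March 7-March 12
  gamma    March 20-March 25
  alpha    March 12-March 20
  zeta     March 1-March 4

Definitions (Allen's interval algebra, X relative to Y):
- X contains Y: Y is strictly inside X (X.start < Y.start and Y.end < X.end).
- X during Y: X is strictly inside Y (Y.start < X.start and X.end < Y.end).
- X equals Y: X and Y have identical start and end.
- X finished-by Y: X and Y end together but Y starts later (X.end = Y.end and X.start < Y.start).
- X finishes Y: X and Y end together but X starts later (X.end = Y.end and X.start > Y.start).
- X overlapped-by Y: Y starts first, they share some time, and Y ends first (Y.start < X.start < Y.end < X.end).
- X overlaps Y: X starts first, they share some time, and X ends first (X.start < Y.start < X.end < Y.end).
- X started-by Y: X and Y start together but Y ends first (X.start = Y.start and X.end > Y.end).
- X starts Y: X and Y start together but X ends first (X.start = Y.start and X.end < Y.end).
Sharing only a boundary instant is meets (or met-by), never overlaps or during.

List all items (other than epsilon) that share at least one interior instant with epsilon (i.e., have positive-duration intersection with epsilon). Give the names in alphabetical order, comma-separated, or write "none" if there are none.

Target epsilon = [March 21, March 28].
alpha [March 12, March 20] → before → no.
delta [March 7, March 12] → before → no.
eta [March 13, March 15] → before → no.
gamma [March 20, March 25] → overlaps → yes.
zeta [March 1, March 4] → before → no.
Result: gamma.

gamma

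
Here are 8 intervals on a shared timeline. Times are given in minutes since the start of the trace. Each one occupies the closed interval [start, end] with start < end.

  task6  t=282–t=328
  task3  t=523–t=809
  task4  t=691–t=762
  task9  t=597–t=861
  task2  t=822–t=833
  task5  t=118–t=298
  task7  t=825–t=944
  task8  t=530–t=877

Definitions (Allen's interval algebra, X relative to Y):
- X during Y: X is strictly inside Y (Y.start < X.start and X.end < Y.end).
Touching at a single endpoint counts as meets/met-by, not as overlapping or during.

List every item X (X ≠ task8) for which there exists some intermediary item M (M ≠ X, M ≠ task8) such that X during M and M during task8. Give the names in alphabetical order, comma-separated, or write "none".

task2, task4

Target task8 = [t=530, t=877].
Intermediaries M with M during task8: task2, task4, task9.
Via task2 — items with X during task2: none.
Via task4 — items with X during task4: none.
Via task9 — items with X during task9: task2, task4.
Union: task2, task4.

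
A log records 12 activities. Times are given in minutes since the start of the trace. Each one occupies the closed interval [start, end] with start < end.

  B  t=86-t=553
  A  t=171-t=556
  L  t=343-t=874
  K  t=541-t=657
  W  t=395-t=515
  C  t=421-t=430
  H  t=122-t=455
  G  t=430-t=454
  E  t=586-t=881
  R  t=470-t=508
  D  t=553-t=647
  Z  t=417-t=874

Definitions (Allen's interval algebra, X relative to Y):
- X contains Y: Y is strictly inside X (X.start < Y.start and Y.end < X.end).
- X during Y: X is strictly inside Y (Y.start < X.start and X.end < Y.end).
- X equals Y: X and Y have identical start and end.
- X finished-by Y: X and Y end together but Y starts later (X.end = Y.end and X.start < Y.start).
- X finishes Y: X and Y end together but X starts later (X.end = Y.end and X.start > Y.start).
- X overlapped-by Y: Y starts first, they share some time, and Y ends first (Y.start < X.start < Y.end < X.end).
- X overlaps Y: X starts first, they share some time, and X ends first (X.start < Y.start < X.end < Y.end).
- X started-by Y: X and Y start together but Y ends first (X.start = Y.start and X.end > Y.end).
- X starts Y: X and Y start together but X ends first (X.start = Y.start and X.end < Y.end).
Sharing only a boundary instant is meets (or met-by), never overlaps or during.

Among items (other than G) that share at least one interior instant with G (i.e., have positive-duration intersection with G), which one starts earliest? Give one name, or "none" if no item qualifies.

B

Target G = [t=430, t=454].
A [t=171, t=556] → contains → candidate.
B [t=86, t=553] → contains → candidate.
C [t=421, t=430] → meets → excluded.
D [t=553, t=647] → after → excluded.
E [t=586, t=881] → after → excluded.
H [t=122, t=455] → contains → candidate.
K [t=541, t=657] → after → excluded.
L [t=343, t=874] → contains → candidate.
R [t=470, t=508] → after → excluded.
W [t=395, t=515] → contains → candidate.
Z [t=417, t=874] → contains → candidate.
Among candidates, earliest start is t=86 → B.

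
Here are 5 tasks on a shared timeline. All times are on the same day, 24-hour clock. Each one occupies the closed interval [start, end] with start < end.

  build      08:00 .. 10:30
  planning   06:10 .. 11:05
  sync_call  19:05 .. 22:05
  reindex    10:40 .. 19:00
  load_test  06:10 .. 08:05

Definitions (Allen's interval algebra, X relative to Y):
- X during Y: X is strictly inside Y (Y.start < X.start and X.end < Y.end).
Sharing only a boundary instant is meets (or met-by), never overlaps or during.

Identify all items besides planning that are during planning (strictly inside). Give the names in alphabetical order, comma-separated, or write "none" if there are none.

Target planning = [06:10, 11:05].
build [08:00, 10:30] → during → yes.
load_test [06:10, 08:05] → starts → no.
reindex [10:40, 19:00] → overlapped-by → no.
sync_call [19:05, 22:05] → after → no.
Result: build.

build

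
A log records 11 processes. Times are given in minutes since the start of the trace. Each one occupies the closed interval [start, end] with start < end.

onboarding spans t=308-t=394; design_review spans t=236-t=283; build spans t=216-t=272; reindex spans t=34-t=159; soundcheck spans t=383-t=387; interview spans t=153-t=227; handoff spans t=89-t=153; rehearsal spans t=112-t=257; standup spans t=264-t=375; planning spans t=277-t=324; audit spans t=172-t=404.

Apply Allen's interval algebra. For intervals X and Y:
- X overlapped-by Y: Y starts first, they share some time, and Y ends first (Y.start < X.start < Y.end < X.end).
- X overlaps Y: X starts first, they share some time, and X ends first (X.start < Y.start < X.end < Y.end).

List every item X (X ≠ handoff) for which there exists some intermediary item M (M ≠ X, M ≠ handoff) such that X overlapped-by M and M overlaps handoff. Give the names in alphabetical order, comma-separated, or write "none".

Target handoff = [t=89, t=153].
Intermediaries M with M overlaps handoff: none.
Union: none.

none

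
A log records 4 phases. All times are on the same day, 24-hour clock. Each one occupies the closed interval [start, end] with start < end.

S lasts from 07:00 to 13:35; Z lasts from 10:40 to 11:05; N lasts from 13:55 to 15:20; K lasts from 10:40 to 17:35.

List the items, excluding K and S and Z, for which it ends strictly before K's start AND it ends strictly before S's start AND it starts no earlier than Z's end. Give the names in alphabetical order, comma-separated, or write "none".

Conditions: its end is strictly before K's start (X.end < 10:40) AND its end is strictly before S's start (X.end < 07:00) AND its start is no earlier than Z's end (X.start >= 11:05).
N: end 15:20 < 10:40? ✗; end 15:20 < 07:00? ✗; start 13:55 >= 11:05? ✓ → no.
Result: none.

none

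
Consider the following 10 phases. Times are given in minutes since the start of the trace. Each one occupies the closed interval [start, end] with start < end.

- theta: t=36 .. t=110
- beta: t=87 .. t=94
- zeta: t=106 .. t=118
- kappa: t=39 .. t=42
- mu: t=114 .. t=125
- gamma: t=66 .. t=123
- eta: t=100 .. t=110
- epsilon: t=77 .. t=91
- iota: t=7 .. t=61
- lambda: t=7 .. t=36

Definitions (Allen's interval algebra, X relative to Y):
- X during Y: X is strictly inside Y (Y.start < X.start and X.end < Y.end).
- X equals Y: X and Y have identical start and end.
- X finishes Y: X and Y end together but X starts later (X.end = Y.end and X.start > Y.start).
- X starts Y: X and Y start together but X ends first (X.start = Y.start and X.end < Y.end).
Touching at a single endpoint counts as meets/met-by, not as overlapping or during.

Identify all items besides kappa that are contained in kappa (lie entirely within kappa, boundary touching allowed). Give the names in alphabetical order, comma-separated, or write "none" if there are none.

none

Target kappa = [t=39, t=42].
beta [t=87, t=94] → after → no.
epsilon [t=77, t=91] → after → no.
eta [t=100, t=110] → after → no.
gamma [t=66, t=123] → after → no.
iota [t=7, t=61] → contains → no.
lambda [t=7, t=36] → before → no.
mu [t=114, t=125] → after → no.
theta [t=36, t=110] → contains → no.
zeta [t=106, t=118] → after → no.
Result: none.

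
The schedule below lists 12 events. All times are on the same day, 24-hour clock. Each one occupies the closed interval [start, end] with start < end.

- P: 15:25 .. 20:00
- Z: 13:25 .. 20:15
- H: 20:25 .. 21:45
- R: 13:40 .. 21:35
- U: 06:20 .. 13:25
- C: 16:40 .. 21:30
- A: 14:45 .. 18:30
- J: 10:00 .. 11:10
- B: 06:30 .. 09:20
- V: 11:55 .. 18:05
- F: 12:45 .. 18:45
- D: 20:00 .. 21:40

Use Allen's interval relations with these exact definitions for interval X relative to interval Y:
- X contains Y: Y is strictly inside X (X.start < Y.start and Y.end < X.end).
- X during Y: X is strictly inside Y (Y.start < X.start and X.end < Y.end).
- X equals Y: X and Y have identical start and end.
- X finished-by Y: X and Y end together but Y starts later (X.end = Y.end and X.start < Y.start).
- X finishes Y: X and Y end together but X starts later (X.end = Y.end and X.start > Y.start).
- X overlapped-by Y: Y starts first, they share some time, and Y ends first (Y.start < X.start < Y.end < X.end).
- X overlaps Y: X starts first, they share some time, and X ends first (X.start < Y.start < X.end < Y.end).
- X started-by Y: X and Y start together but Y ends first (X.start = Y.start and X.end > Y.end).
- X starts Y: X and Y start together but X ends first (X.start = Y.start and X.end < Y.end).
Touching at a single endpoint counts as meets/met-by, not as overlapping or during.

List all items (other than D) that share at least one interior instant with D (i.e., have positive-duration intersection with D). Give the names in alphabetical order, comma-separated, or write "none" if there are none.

C, H, R, Z

Target D = [20:00, 21:40].
A [14:45, 18:30] → before → no.
B [06:30, 09:20] → before → no.
C [16:40, 21:30] → overlaps → yes.
F [12:45, 18:45] → before → no.
H [20:25, 21:45] → overlapped-by → yes.
J [10:00, 11:10] → before → no.
P [15:25, 20:00] → meets → no.
R [13:40, 21:35] → overlaps → yes.
U [06:20, 13:25] → before → no.
V [11:55, 18:05] → before → no.
Z [13:25, 20:15] → overlaps → yes.
Result: C, H, R, Z.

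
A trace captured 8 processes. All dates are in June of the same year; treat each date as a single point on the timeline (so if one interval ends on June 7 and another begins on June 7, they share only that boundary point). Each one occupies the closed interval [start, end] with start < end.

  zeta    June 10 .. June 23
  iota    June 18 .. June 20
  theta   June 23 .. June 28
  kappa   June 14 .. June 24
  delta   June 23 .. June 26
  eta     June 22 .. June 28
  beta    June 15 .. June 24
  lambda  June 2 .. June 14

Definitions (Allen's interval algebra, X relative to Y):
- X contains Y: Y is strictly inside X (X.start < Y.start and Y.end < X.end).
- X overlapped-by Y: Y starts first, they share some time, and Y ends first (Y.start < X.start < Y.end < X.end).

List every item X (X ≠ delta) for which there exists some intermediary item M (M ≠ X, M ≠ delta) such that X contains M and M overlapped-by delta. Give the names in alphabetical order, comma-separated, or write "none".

Target delta = [June 23, June 26].
Intermediaries M with M overlapped-by delta: none.
Union: none.

none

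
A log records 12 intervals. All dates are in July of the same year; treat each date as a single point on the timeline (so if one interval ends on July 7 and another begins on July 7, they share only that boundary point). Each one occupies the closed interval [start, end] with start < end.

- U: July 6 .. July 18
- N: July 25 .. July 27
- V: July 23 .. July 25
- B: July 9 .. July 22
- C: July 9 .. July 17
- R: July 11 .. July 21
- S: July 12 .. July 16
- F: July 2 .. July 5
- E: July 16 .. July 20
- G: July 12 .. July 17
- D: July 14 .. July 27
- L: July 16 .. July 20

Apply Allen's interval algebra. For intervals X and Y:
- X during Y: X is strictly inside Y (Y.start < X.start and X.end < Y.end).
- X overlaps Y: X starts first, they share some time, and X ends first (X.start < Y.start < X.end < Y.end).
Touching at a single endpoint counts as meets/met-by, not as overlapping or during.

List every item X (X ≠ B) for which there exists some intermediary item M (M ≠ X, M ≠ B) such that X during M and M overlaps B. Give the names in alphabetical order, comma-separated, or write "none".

Target B = [July 9, July 22].
Intermediaries M with M overlaps B: U.
Via U — items with X during U: C, G, S.
Union: C, G, S.

C, G, S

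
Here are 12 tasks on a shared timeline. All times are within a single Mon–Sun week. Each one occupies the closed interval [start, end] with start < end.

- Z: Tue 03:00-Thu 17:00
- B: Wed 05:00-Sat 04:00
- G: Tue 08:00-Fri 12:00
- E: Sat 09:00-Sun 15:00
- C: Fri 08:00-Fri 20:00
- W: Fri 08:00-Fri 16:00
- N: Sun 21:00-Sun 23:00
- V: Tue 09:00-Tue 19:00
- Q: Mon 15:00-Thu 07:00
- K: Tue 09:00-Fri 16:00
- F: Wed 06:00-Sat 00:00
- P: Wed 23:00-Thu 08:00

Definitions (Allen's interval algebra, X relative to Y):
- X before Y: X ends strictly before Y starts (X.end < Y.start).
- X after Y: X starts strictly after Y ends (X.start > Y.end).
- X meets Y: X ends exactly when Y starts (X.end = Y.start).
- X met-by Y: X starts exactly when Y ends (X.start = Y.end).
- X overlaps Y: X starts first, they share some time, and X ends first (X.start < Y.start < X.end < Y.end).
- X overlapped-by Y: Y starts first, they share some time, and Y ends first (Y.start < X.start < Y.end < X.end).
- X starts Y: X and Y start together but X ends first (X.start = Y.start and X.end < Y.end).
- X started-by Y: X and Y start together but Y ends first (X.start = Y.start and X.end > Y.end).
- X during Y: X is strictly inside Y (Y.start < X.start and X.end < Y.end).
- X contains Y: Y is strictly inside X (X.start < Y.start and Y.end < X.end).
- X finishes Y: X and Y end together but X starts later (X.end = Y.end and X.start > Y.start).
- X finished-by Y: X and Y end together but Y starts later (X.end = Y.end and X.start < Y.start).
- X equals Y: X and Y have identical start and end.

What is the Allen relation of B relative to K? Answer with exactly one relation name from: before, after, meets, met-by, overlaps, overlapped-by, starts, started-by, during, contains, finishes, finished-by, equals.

B = [Wed 05:00, Sat 04:00]; K = [Tue 09:00, Fri 16:00].
Compare endpoints: B.start > K.start, B.start < K.end, B.end > K.start, B.end > K.end.
That pattern is 'overlapped-by'.

overlapped-by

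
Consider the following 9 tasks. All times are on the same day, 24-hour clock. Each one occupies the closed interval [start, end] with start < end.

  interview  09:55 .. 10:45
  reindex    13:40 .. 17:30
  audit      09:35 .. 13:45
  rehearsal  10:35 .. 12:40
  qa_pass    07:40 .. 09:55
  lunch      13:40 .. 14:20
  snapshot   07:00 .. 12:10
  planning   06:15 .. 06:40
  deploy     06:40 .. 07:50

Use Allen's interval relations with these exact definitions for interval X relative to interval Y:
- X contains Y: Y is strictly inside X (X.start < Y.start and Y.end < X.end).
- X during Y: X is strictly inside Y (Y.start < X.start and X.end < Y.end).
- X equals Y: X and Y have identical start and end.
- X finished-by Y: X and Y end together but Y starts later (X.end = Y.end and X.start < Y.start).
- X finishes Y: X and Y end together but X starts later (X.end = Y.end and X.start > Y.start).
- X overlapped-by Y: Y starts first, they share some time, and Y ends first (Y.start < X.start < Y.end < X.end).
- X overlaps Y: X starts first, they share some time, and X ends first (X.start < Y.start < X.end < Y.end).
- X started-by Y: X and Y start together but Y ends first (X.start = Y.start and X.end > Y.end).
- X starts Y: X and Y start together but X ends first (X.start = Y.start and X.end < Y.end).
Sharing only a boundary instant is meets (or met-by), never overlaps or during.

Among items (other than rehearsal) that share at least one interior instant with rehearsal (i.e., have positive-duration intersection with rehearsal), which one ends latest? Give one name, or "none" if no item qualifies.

audit

Target rehearsal = [10:35, 12:40].
audit [09:35, 13:45] → contains → candidate.
deploy [06:40, 07:50] → before → excluded.
interview [09:55, 10:45] → overlaps → candidate.
lunch [13:40, 14:20] → after → excluded.
planning [06:15, 06:40] → before → excluded.
qa_pass [07:40, 09:55] → before → excluded.
reindex [13:40, 17:30] → after → excluded.
snapshot [07:00, 12:10] → overlaps → candidate.
Among candidates, latest end is 13:45 → audit.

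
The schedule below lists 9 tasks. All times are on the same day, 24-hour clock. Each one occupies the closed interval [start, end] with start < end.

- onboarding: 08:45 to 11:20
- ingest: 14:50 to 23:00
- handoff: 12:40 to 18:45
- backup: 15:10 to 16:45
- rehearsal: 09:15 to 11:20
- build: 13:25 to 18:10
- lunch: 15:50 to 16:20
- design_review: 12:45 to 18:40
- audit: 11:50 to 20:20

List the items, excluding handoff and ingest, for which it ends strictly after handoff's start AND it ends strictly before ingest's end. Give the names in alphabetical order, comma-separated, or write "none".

Conditions: its end is strictly after handoff's start (X.end > 12:40) AND its end is strictly before ingest's end (X.end < 23:00).
audit: end 20:20 > 12:40? ✓; end 20:20 < 23:00? ✓ → yes.
backup: end 16:45 > 12:40? ✓; end 16:45 < 23:00? ✓ → yes.
build: end 18:10 > 12:40? ✓; end 18:10 < 23:00? ✓ → yes.
design_review: end 18:40 > 12:40? ✓; end 18:40 < 23:00? ✓ → yes.
lunch: end 16:20 > 12:40? ✓; end 16:20 < 23:00? ✓ → yes.
onboarding: end 11:20 > 12:40? ✗; end 11:20 < 23:00? ✓ → no.
rehearsal: end 11:20 > 12:40? ✗; end 11:20 < 23:00? ✓ → no.
Result: audit, backup, build, design_review, lunch.

audit, backup, build, design_review, lunch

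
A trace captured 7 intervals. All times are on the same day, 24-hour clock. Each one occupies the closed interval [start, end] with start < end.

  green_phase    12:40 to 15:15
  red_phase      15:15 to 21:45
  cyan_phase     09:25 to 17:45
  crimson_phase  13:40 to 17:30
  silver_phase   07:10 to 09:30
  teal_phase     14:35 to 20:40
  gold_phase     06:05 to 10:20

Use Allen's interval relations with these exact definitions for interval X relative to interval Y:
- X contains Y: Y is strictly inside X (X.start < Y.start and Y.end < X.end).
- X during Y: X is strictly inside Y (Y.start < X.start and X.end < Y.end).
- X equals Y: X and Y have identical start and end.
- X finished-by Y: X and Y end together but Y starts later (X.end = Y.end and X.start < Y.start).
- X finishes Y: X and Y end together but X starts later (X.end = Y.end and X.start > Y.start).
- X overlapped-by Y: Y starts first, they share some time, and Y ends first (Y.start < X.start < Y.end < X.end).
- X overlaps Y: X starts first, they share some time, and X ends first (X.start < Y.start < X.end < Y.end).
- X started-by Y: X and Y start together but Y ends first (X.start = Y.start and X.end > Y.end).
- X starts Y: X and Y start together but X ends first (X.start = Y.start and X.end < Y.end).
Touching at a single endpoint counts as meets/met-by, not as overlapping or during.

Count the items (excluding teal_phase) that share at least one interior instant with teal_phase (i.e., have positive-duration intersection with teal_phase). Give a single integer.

Target teal_phase = [14:35, 20:40].
crimson_phase [13:40, 17:30] → overlaps → counts.
cyan_phase [09:25, 17:45] → overlaps → counts.
gold_phase [06:05, 10:20] → before → no.
green_phase [12:40, 15:15] → overlaps → counts.
red_phase [15:15, 21:45] → overlapped-by → counts.
silver_phase [07:10, 09:30] → before → no.
Total: 4.

4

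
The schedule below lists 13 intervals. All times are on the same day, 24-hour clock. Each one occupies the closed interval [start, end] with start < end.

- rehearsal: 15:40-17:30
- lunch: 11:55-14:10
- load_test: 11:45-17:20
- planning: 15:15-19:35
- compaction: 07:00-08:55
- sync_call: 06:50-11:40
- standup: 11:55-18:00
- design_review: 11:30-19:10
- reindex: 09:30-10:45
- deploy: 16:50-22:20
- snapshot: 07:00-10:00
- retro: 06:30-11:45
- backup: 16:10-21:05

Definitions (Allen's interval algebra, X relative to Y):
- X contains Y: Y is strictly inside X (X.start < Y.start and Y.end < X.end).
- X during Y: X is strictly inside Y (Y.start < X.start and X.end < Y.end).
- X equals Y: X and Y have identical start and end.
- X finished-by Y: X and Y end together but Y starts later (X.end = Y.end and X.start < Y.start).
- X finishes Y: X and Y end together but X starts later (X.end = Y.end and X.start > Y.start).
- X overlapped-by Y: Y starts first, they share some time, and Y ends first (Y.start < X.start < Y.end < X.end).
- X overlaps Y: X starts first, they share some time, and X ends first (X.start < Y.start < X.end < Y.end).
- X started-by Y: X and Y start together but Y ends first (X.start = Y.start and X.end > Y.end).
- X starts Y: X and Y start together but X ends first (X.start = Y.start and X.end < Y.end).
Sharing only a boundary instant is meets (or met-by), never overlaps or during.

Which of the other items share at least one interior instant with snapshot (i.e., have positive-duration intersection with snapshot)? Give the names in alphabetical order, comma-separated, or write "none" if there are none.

Target snapshot = [07:00, 10:00].
backup [16:10, 21:05] → after → no.
compaction [07:00, 08:55] → starts → yes.
deploy [16:50, 22:20] → after → no.
design_review [11:30, 19:10] → after → no.
load_test [11:45, 17:20] → after → no.
lunch [11:55, 14:10] → after → no.
planning [15:15, 19:35] → after → no.
rehearsal [15:40, 17:30] → after → no.
reindex [09:30, 10:45] → overlapped-by → yes.
retro [06:30, 11:45] → contains → yes.
standup [11:55, 18:00] → after → no.
sync_call [06:50, 11:40] → contains → yes.
Result: compaction, reindex, retro, sync_call.

compaction, reindex, retro, sync_call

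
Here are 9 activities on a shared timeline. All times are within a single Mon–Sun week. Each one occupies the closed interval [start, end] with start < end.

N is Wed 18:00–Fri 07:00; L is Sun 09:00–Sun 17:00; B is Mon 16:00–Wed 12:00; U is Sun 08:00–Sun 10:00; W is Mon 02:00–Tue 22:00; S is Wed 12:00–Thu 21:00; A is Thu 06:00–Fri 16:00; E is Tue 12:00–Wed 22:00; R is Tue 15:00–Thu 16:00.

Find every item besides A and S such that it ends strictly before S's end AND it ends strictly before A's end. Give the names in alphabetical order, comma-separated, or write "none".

Conditions: its end is strictly before S's end (X.end < Thu 21:00) AND its end is strictly before A's end (X.end < Fri 16:00).
B: end Wed 12:00 < Thu 21:00? ✓; end Wed 12:00 < Fri 16:00? ✓ → yes.
E: end Wed 22:00 < Thu 21:00? ✓; end Wed 22:00 < Fri 16:00? ✓ → yes.
L: end Sun 17:00 < Thu 21:00? ✗; end Sun 17:00 < Fri 16:00? ✗ → no.
N: end Fri 07:00 < Thu 21:00? ✗; end Fri 07:00 < Fri 16:00? ✓ → no.
R: end Thu 16:00 < Thu 21:00? ✓; end Thu 16:00 < Fri 16:00? ✓ → yes.
U: end Sun 10:00 < Thu 21:00? ✗; end Sun 10:00 < Fri 16:00? ✗ → no.
W: end Tue 22:00 < Thu 21:00? ✓; end Tue 22:00 < Fri 16:00? ✓ → yes.
Result: B, E, R, W.

B, E, R, W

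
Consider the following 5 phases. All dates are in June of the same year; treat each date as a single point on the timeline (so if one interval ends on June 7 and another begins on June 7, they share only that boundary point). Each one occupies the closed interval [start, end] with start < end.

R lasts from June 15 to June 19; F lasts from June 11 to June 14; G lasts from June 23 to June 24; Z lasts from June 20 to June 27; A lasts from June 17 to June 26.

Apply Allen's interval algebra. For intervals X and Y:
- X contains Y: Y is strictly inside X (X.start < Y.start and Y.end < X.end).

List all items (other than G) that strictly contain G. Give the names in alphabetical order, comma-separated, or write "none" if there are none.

A, Z

Target G = [June 23, June 24].
A [June 17, June 26] → contains → yes.
F [June 11, June 14] → before → no.
R [June 15, June 19] → before → no.
Z [June 20, June 27] → contains → yes.
Result: A, Z.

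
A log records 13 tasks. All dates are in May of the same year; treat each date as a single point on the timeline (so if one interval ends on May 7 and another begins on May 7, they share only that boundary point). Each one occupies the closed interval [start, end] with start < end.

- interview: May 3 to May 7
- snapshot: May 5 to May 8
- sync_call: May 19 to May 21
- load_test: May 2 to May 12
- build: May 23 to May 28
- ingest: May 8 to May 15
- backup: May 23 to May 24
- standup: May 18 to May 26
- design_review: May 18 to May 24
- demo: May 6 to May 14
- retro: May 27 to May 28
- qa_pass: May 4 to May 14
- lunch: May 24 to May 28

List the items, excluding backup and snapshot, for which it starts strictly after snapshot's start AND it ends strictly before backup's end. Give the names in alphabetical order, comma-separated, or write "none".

Conditions: its start is strictly after snapshot's start (X.start > May 5) AND its end is strictly before backup's end (X.end < May 24).
build: start May 23 > May 5? ✓; end May 28 < May 24? ✗ → no.
demo: start May 6 > May 5? ✓; end May 14 < May 24? ✓ → yes.
design_review: start May 18 > May 5? ✓; end May 24 < May 24? ✗ → no.
ingest: start May 8 > May 5? ✓; end May 15 < May 24? ✓ → yes.
interview: start May 3 > May 5? ✗; end May 7 < May 24? ✓ → no.
load_test: start May 2 > May 5? ✗; end May 12 < May 24? ✓ → no.
lunch: start May 24 > May 5? ✓; end May 28 < May 24? ✗ → no.
qa_pass: start May 4 > May 5? ✗; end May 14 < May 24? ✓ → no.
retro: start May 27 > May 5? ✓; end May 28 < May 24? ✗ → no.
standup: start May 18 > May 5? ✓; end May 26 < May 24? ✗ → no.
sync_call: start May 19 > May 5? ✓; end May 21 < May 24? ✓ → yes.
Result: demo, ingest, sync_call.

demo, ingest, sync_call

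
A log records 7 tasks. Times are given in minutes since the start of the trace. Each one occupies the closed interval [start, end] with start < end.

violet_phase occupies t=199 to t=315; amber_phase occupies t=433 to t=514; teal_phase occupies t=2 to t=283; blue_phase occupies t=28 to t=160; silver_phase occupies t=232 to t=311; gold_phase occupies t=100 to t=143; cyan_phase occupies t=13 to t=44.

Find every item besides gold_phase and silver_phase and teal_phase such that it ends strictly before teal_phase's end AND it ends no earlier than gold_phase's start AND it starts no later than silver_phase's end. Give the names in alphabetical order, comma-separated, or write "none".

Conditions: its end is strictly before teal_phase's end (X.end < t=283) AND its end is no earlier than gold_phase's start (X.end >= t=100) AND its start is no later than silver_phase's end (X.start <= t=311).
amber_phase: end t=514 < t=283? ✗; end t=514 >= t=100? ✓; start t=433 <= t=311? ✗ → no.
blue_phase: end t=160 < t=283? ✓; end t=160 >= t=100? ✓; start t=28 <= t=311? ✓ → yes.
cyan_phase: end t=44 < t=283? ✓; end t=44 >= t=100? ✗; start t=13 <= t=311? ✓ → no.
violet_phase: end t=315 < t=283? ✗; end t=315 >= t=100? ✓; start t=199 <= t=311? ✓ → no.
Result: blue_phase.

blue_phase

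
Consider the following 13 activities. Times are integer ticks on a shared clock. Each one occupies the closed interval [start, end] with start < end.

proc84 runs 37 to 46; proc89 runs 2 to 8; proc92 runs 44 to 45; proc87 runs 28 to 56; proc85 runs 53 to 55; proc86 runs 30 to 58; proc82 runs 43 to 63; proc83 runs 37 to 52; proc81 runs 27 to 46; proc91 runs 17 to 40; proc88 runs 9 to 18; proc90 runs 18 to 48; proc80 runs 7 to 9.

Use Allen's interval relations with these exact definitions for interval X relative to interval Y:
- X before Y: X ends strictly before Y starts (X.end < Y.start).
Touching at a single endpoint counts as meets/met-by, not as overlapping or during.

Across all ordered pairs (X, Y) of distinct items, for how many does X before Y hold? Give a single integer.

37

Checking all 156 ordered pairs for relation 'before'; matching pairs in alphabetical order:
(proc80, proc81): proc80 before proc81 ✓
(proc80, proc82): proc80 before proc82 ✓
(proc80, proc83): proc80 before proc83 ✓
(proc80, proc84): proc80 before proc84 ✓
(proc80, proc85): proc80 before proc85 ✓
(proc80, proc86): proc80 before proc86 ✓
(proc80, proc87): proc80 before proc87 ✓
(proc80, proc90): proc80 before proc90 ✓
(proc80, proc91): proc80 before proc91 ✓
(proc80, proc92): proc80 before proc92 ✓
(proc81, proc85): proc81 before proc85 ✓
(proc83, proc85): proc83 before proc85 ✓
(proc84, proc85): proc84 before proc85 ✓
(proc88, proc81): proc88 before proc81 ✓
(proc88, proc82): proc88 before proc82 ✓
(proc88, proc83): proc88 before proc83 ✓
(proc88, proc84): proc88 before proc84 ✓
(proc88, proc85): proc88 before proc85 ✓
(proc88, proc86): proc88 before proc86 ✓
(proc88, proc87): proc88 before proc87 ✓
(proc88, proc92): proc88 before proc92 ✓
(proc89, proc81): proc89 before proc81 ✓
(proc89, proc82): proc89 before proc82 ✓
(proc89, proc83): proc89 before proc83 ✓
... plus 13 further pairs not listed.
Count: 37.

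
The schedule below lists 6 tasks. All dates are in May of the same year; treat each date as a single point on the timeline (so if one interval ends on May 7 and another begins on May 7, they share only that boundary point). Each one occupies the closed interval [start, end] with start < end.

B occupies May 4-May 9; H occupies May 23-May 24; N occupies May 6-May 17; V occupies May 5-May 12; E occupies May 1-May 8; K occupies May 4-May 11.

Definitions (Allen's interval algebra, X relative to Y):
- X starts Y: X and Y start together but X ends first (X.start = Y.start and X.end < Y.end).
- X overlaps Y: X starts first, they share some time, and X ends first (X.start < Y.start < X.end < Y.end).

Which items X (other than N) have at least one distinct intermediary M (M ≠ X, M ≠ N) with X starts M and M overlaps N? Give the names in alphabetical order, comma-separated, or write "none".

B

Target N = [May 6, May 17].
Intermediaries M with M overlaps N: B, E, K, V.
Via B — items with X starts B: none.
Via E — items with X starts E: none.
Via K — items with X starts K: B.
Via V — items with X starts V: none.
Union: B.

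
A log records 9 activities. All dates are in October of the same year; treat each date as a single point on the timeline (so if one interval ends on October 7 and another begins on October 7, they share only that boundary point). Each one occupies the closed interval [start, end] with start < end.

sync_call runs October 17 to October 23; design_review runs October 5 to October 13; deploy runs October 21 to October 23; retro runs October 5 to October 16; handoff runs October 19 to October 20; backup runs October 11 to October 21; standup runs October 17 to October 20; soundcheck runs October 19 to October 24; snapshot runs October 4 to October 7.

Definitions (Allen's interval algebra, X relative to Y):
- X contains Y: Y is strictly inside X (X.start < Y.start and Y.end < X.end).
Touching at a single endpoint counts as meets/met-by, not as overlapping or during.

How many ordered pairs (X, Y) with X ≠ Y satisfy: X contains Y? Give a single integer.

4

Checking all 72 ordered pairs for relation 'contains'; matching pairs in alphabetical order:
(backup, handoff): backup contains handoff ✓
(backup, standup): backup contains standup ✓
(soundcheck, deploy): soundcheck contains deploy ✓
(sync_call, handoff): sync_call contains handoff ✓
Count: 4.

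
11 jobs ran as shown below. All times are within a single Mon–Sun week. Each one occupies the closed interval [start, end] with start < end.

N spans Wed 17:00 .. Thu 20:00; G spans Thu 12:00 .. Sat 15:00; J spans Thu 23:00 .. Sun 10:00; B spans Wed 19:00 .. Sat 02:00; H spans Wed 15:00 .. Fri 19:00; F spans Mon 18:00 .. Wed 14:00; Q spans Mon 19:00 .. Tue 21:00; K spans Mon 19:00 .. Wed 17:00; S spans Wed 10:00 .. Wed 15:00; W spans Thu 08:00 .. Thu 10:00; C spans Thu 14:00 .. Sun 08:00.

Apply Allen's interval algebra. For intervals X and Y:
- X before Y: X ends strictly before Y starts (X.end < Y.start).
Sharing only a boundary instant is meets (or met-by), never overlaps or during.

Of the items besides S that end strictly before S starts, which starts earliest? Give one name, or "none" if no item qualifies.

Target S = [Wed 10:00, Wed 15:00].
B [Wed 19:00, Sat 02:00] → after → excluded.
C [Thu 14:00, Sun 08:00] → after → excluded.
F [Mon 18:00, Wed 14:00] → overlaps → excluded.
G [Thu 12:00, Sat 15:00] → after → excluded.
H [Wed 15:00, Fri 19:00] → met-by → excluded.
J [Thu 23:00, Sun 10:00] → after → excluded.
K [Mon 19:00, Wed 17:00] → contains → excluded.
N [Wed 17:00, Thu 20:00] → after → excluded.
Q [Mon 19:00, Tue 21:00] → before → candidate.
W [Thu 08:00, Thu 10:00] → after → excluded.
Among candidates, earliest start is Mon 19:00 → Q.

Q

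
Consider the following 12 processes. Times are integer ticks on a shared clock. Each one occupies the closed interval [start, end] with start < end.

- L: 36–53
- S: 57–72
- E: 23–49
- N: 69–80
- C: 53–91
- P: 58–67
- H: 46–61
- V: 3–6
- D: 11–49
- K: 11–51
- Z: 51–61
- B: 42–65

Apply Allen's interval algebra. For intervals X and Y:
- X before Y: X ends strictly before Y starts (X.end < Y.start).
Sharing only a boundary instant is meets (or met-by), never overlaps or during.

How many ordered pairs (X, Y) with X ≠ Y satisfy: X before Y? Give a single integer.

Checking all 132 ordered pairs for relation 'before'; matching pairs in alphabetical order:
(B, N): B before N ✓
(D, C): D before C ✓
(D, N): D before N ✓
(D, P): D before P ✓
(D, S): D before S ✓
(D, Z): D before Z ✓
(E, C): E before C ✓
(E, N): E before N ✓
(E, P): E before P ✓
(E, S): E before S ✓
(E, Z): E before Z ✓
(H, N): H before N ✓
(K, C): K before C ✓
(K, N): K before N ✓
(K, P): K before P ✓
(K, S): K before S ✓
(L, N): L before N ✓
(L, P): L before P ✓
(L, S): L before S ✓
(P, N): P before N ✓
(V, B): V before B ✓
(V, C): V before C ✓
(V, D): V before D ✓
(V, E): V before E ✓
... plus 8 further pairs not listed.
Count: 32.

32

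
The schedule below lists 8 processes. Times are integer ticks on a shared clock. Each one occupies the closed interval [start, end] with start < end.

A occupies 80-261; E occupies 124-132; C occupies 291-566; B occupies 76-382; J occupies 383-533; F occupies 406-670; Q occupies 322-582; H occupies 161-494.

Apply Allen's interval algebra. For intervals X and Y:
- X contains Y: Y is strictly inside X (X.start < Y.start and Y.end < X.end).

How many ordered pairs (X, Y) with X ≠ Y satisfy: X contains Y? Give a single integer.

5

Checking all 56 ordered pairs for relation 'contains'; matching pairs in alphabetical order:
(A, E): A contains E ✓
(B, A): B contains A ✓
(B, E): B contains E ✓
(C, J): C contains J ✓
(Q, J): Q contains J ✓
Count: 5.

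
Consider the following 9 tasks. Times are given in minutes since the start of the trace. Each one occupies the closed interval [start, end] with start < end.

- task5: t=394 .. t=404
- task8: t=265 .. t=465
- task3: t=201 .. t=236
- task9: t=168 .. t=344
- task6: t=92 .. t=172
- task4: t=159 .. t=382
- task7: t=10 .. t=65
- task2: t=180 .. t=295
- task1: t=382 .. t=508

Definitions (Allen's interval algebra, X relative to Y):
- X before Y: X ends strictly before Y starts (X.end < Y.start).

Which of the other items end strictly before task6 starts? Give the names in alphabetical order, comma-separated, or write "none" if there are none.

Target task6 = [t=92, t=172].
task1 [t=382, t=508] → after → no.
task2 [t=180, t=295] → after → no.
task3 [t=201, t=236] → after → no.
task4 [t=159, t=382] → overlapped-by → no.
task5 [t=394, t=404] → after → no.
task7 [t=10, t=65] → before → yes.
task8 [t=265, t=465] → after → no.
task9 [t=168, t=344] → overlapped-by → no.
Result: task7.

task7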